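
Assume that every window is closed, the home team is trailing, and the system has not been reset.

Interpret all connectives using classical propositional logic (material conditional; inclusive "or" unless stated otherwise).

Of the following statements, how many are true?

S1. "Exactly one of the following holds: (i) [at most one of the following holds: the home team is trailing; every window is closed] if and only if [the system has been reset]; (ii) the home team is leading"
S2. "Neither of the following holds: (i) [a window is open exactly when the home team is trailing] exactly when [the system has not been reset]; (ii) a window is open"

Let Q = "the home team is leading" (F), P = "a window is open" (F), R = "the system has been reset" (F).

S1: Formalization: ((¬Q ↑ ¬P) ↔ R) ⊕ Q

¬Q = ¬F = T
¬P = ¬F = T
¬Q ↑ ¬P = T ↑ T = F
(¬Q ↑ ¬P) ↔ R = F ↔ F = T
((¬Q ↑ ¬P) ↔ R) ⊕ Q = T ⊕ F = T
Hence S1 is true.

S2: In symbols: ((P ↔ ¬Q) ↔ ¬R) ↓ P

¬Q = ¬F = T
P ↔ ¬Q = F ↔ T = F
¬R = ¬F = T
(P ↔ ¬Q) ↔ ¬R = F ↔ T = F
((P ↔ ¬Q) ↔ ¬R) ↓ P = F ↓ F = T
So S2 is true.

Count: 2.

2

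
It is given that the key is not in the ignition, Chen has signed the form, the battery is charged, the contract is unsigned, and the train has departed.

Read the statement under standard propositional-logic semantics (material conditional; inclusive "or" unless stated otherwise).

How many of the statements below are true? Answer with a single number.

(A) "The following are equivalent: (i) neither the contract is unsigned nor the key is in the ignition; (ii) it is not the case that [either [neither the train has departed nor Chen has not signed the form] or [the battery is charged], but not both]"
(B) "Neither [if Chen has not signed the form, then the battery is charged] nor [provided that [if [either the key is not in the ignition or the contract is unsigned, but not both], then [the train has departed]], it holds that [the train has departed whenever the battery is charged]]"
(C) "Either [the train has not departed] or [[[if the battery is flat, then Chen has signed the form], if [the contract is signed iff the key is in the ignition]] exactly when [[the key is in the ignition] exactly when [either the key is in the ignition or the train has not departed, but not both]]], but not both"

2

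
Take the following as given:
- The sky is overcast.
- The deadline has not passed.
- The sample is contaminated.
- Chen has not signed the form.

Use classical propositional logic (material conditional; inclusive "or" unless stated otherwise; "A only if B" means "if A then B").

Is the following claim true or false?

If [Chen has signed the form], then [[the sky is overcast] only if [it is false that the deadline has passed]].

Let N = "Chen has signed the form" (False), Q = "the sky is overcast" (True), S = "the deadline has passed" (False).
This is N -> (Q -> not S).

not S = not False = True
Q -> not S = True -> True = True
N -> (Q -> not S) = False -> True = True

true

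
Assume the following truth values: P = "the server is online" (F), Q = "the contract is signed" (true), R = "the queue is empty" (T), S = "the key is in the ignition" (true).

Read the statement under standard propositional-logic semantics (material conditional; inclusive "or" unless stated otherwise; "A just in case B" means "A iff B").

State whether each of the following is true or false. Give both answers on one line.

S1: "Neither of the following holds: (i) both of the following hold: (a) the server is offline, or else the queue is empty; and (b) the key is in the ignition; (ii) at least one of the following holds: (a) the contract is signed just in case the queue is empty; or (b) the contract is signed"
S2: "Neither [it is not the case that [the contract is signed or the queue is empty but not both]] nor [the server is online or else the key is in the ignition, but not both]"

S1: This is ((~P | R) & S) nor ((Q <-> R) | Q).

~P = ~F = T
~P | R = T | T = T
(~P | R) & S = T & T = T
Q <-> R = T <-> T = T
(Q <-> R) | Q = T | T = T
((~P | R) & S) nor ((Q <-> R) | Q) = T nor T = F
So S1 is false.

S2: This is ~(Q xor R) nor (P xor S).

Q xor R = T xor T = F
~(Q xor R) = ~F = T
P xor S = F xor T = T
~(Q xor R) nor (P xor S) = T nor T = F
Thus S2 is false.

S1 False / S2 False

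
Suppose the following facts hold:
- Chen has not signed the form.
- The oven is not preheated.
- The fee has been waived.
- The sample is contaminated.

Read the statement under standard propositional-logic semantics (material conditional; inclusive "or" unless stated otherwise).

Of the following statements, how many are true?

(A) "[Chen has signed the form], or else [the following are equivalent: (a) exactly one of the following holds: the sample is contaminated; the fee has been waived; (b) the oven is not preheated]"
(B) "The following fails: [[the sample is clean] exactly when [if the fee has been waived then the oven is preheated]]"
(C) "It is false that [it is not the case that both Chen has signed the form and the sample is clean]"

0

Let P = "Chen has signed the form" (F), S = "the sample is contaminated" (T), R = "the fee has been waived" (T), Q = "the oven is preheated" (F).

(A): Formalization: P ∨ ((S ⊕ R) ↔ ¬Q)

S ⊕ R = T ⊕ T = F
¬Q = ¬F = T
(S ⊕ R) ↔ ¬Q = F ↔ T = F
P ∨ ((S ⊕ R) ↔ ¬Q) = F ∨ F = F
Thus (A) is false.

(B): Formalization: ¬(¬S ↔ (R → Q))

¬S = ¬T = F
R → Q = T → F = F
¬S ↔ (R → Q) = F ↔ F = T
¬(¬S ↔ (R → Q)) = ¬T = F
Thus (B) is false.

(C): Parsed as ¬(P ↑ ¬S)

¬S = ¬T = F
P ↑ ¬S = F ↑ F = T
¬(P ↑ ¬S) = ¬T = F
Hence (C) is false.

Count: 0.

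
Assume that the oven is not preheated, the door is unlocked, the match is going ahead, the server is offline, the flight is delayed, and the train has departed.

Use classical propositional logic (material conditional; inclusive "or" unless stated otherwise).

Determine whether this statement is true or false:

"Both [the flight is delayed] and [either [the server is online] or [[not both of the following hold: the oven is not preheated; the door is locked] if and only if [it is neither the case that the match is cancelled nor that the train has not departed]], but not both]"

True

Let H = "the flight is delayed" (T), S = "the server is online" (F), G = "the oven is preheated" (F), M = "the door is locked" (F), U = "the match is cancelled" (F), K = "the train has departed" (T).
In symbols: H & (S xor ((~G nand M) <-> (U nor ~K)))

~G = ~F = T
~G nand M = T nand F = T
~K = ~T = F
U nor ~K = F nor F = T
(~G nand M) <-> (U nor ~K) = T <-> T = T
S xor ((~G nand M) <-> (U nor ~K)) = F xor T = T
H & (S xor ((~G nand M) <-> (U nor ~K))) = T & T = T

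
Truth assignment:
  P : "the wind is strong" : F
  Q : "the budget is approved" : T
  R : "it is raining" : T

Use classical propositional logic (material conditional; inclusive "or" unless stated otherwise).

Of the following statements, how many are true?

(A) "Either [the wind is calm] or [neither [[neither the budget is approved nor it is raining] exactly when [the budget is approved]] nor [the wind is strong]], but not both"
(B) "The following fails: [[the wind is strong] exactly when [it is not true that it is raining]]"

(A): In symbols: ~P xor (((Q nor R) <-> Q) nor P)

~P = ~F = T
Q nor R = T nor T = F
(Q nor R) <-> Q = F <-> T = F
((Q nor R) <-> Q) nor P = F nor F = T
~P xor (((Q nor R) <-> Q) nor P) = T xor T = F
Hence (A) is false.

(B): Parsed as ~(P <-> ~R)

~R = ~T = F
P <-> ~R = F <-> F = T
~(P <-> ~R) = ~T = F
So (B) is false.

True statements: 0 (none).

0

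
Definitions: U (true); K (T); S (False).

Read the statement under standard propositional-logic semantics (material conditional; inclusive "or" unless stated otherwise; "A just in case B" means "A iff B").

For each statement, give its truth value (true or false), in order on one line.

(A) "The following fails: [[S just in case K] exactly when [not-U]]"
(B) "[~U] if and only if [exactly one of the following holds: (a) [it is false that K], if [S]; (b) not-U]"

(A): This is ~((S <-> K) <-> ~U).

S <-> K = F <-> T = F
~U = ~T = F
(S <-> K) <-> ~U = F <-> F = T
~((S <-> K) <-> ~U) = ~T = F
Thus (A) is false.

(B): This is ~U <-> ((S -> ~K) xor ~U).

~U = ~T = F
~K = ~T = F
S -> ~K = F -> F = T
~U = ~T = F
(S -> ~K) xor ~U = T xor F = T
~U <-> ((S -> ~K) xor ~U) = F <-> T = F
Thus (B) is false.

(A) F, (B) F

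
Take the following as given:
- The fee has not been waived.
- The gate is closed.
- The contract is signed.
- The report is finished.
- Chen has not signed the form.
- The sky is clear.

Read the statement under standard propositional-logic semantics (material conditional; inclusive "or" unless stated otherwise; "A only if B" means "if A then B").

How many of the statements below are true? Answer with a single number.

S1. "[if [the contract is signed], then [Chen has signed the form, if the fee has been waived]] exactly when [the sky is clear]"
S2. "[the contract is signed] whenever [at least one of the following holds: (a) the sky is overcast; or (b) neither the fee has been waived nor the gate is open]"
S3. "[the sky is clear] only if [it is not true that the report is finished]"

Let W = "the contract is signed" (T), N = "the fee has been waived" (F), V = "Chen has signed the form" (F), P = "the sky is overcast" (F), K = "the gate is open" (F), L = "the report is finished" (T).

S1: Formalization: (W → (N → V)) ↔ ¬P

N → V = F → F = T
W → (N → V) = T → T = T
¬P = ¬F = T
(W → (N → V)) ↔ ¬P = T ↔ T = T
So S1 is true.

S2: This is (P ∨ (N ↓ K)) → W.

N ↓ K = F ↓ F = T
P ∨ (N ↓ K) = F ∨ T = T
(P ∨ (N ↓ K)) → W = T → T = T
Thus S2 is true.

S3: This is ¬P → ¬L.

¬P = ¬F = T
¬L = ¬T = F
¬P → ¬L = T → F = F
Thus S3 is false.

True statements: 2.

2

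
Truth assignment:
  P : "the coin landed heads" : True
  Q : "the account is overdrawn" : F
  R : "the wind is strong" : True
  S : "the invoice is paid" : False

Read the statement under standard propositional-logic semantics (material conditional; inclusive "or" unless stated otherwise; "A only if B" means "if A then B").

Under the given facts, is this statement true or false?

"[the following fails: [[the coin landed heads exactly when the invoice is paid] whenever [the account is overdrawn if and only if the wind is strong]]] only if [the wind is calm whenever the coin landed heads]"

Values: Q=F, R=T, P=T, S=F.
Formalization: ¬((Q ↔ R) → (P ↔ S)) → (P → ¬R)

Q ↔ R = F ↔ T = F
P ↔ S = T ↔ F = F
(Q ↔ R) → (P ↔ S) = F → F = T
¬((Q ↔ R) → (P ↔ S)) = ¬T = F
¬R = ¬T = F
P → ¬R = T → F = F
¬((Q ↔ R) → (P ↔ S)) → (P → ¬R) = F → F = T

The statement is true.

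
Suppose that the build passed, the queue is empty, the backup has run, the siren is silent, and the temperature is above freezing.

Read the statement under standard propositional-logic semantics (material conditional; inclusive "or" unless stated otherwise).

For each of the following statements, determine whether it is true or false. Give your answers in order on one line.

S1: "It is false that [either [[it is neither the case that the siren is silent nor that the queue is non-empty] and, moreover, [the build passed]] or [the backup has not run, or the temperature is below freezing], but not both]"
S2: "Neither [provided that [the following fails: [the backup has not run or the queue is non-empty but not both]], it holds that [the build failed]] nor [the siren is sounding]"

Let S = "the siren is sounding" (False), Q = "the queue is empty" (True), P = "the build passed" (True), R = "the backup has run" (True), U = "the temperature is below freezing" (False).

S1: Parsed as not (((not S nor not Q) and P) xor (not R or U))

not S = not False = True
not Q = not True = False
not S nor not Q = True nor False = False
(not S nor not Q) and P = False and True = False
not R = not True = False
not R or U = False or False = False
((not S nor not Q) and P) xor (not R or U) = False xor False = False
not (((not S nor not Q) and P) xor (not R or U)) = not False = True
Thus S1 is true.

S2: Formalization: (not (not R xor not Q) -> not P) nor S

not R = not True = False
not Q = not True = False
not R xor not Q = False xor False = False
not (not R xor not Q) = not False = True
not P = not True = False
not (not R xor not Q) -> not P = True -> False = False
(not (not R xor not Q) -> not P) nor S = False nor False = True
So S2 is true.

S1 True / S2 True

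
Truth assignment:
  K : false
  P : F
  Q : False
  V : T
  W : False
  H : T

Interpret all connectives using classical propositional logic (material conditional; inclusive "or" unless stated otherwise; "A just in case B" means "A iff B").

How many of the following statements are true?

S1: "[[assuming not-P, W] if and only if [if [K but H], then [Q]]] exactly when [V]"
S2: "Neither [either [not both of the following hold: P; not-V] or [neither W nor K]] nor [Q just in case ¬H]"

S1: Parsed as ((¬P → W) ↔ ((K ∧ H) → Q)) ↔ V

¬P = ¬F = T
¬P → W = T → F = F
K ∧ H = F ∧ T = F
(K ∧ H) → Q = F → F = T
(¬P → W) ↔ ((K ∧ H) → Q) = F ↔ T = F
((¬P → W) ↔ ((K ∧ H) → Q)) ↔ V = F ↔ T = F
So S1 is false.

S2: Parsed as ((P ↑ ¬V) ∨ (W ↓ K)) ↓ (Q ↔ ¬H)

¬V = ¬T = F
P ↑ ¬V = F ↑ F = T
W ↓ K = F ↓ F = T
(P ↑ ¬V) ∨ (W ↓ K) = T ∨ T = T
¬H = ¬T = F
Q ↔ ¬H = F ↔ F = T
((P ↑ ¬V) ∨ (W ↓ K)) ↓ (Q ↔ ¬H) = T ↓ T = F
Thus S2 is false.

Count: 0.

0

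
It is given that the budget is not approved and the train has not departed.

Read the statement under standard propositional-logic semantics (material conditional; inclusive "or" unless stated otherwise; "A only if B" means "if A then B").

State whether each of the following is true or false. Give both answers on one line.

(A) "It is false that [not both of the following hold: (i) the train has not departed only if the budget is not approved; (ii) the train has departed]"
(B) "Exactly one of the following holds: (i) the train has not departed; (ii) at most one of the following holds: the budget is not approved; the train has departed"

Let Q = "the train has departed" (F), P = "the budget is approved" (F).

(A): This is ~((~Q -> ~P) nand Q).

~Q = ~F = T
~P = ~F = T
~Q -> ~P = T -> T = T
(~Q -> ~P) nand Q = T nand F = T
~((~Q -> ~P) nand Q) = ~T = F
Hence (A) is false.

(B): This is ~Q xor (~P nand Q).

~Q = ~F = T
~P = ~F = T
~P nand Q = T nand F = T
~Q xor (~P nand Q) = T xor T = F
Thus (B) is false.

(A) false / (B) false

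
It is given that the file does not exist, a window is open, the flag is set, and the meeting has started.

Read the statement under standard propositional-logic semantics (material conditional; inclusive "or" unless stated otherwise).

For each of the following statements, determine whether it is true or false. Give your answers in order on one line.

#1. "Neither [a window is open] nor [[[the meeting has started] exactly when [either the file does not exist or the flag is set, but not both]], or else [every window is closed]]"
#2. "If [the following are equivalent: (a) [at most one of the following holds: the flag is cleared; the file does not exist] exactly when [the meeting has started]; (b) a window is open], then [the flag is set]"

Let Q = "a window is open" (T), S = "the meeting has started" (T), P = "the file exists" (F), R = "the flag is set" (T).

#1: Formalization: Q nor ((S <-> (~P xor R)) | ~Q)

~P = ~F = T
~P xor R = T xor T = F
S <-> (~P xor R) = T <-> F = F
~Q = ~T = F
(S <-> (~P xor R)) | ~Q = F | F = F
Q nor ((S <-> (~P xor R)) | ~Q) = T nor F = F
Hence #1 is false.

#2: Parsed as (((~R nand ~P) <-> S) <-> Q) -> R

~R = ~T = F
~P = ~F = T
~R nand ~P = F nand T = T
(~R nand ~P) <-> S = T <-> T = T
((~R nand ~P) <-> S) <-> Q = T <-> T = T
(((~R nand ~P) <-> S) <-> Q) -> R = T -> T = T
So #2 is true.

#1 F / #2 T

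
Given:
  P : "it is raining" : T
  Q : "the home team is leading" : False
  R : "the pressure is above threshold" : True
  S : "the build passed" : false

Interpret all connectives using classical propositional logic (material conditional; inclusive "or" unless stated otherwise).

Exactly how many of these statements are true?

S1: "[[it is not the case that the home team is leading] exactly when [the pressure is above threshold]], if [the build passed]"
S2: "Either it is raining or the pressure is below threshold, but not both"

2

S1: Parsed as S → (¬Q ↔ R)

¬Q = ¬F = T
¬Q ↔ R = T ↔ T = T
S → (¬Q ↔ R) = F → T = T
Thus S1 is true.

S2: Parsed as P ⊕ ¬R

¬R = ¬T = F
P ⊕ ¬R = T ⊕ F = T
So S2 is true.

2 of the 2 statements are true (S1, S2).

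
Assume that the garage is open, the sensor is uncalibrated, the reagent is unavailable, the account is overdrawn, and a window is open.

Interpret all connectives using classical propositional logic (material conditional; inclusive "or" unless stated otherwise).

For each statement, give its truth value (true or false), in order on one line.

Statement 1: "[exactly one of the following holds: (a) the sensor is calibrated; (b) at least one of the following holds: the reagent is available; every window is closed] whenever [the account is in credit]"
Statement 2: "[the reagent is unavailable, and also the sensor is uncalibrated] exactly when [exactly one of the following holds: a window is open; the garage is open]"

Let S = "the account is overdrawn" (True), Q = "the sensor is calibrated" (False), R = "the reagent is available" (False), U = "a window is open" (True), P = "the garage is closed" (False).

Statement 1: In symbols: not S -> (Q xor (R or not U))

not S = not True = False
not U = not True = False
R or not U = False or False = False
Q xor (R or not U) = False xor False = False
not S -> (Q xor (R or not U)) = False -> False = True
Thus Statement 1 is true.

Statement 2: In symbols: (not R and not Q) iff (U xor not P)

not R = not False = True
not Q = not False = True
not R and not Q = True and True = True
not P = not False = True
U xor not P = True xor True = False
(not R and not Q) iff (U xor not P) = True iff False = False
Hence Statement 2 is false.

Statement 1 T / Statement 2 F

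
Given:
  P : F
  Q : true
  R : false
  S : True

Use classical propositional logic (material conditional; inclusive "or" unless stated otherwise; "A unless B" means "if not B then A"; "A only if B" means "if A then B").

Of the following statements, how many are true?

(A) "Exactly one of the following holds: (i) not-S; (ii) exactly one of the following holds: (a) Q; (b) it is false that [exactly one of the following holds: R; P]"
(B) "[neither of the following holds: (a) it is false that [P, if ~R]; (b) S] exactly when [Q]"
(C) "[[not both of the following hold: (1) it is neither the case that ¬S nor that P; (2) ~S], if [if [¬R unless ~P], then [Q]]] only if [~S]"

(A): This is ¬S ⊕ (Q ⊕ ¬(R ⊕ P)).

¬S = ¬T = F
R ⊕ P = F ⊕ F = F
¬(R ⊕ P) = ¬F = T
Q ⊕ ¬(R ⊕ P) = T ⊕ T = F
¬S ⊕ (Q ⊕ ¬(R ⊕ P)) = F ⊕ F = F
Thus (A) is false.

(B): This is (¬(¬R → P) ↓ S) ↔ Q.

¬R = ¬F = T
¬R → P = T → F = F
¬(¬R → P) = ¬F = T
¬(¬R → P) ↓ S = T ↓ T = F
(¬(¬R → P) ↓ S) ↔ Q = F ↔ T = F
Thus (B) is false.

(C): Parsed as (((¬R ∨ ¬P) → Q) → ((¬S ↓ P) ↑ ¬S)) → ¬S

¬R = ¬F = T
¬P = ¬F = T
¬R ∨ ¬P = T ∨ T = T
(¬R ∨ ¬P) → Q = T → T = T
¬S = ¬T = F
¬S ↓ P = F ↓ F = T
¬S = ¬T = F
(¬S ↓ P) ↑ ¬S = T ↑ F = T
((¬R ∨ ¬P) → Q) → ((¬S ↓ P) ↑ ¬S) = T → T = T
¬S = ¬T = F
(((¬R ∨ ¬P) → Q) → ((¬S ↓ P) ↑ ¬S)) → ¬S = T → F = F
Hence (C) is false.

True statements: 0 (none).

0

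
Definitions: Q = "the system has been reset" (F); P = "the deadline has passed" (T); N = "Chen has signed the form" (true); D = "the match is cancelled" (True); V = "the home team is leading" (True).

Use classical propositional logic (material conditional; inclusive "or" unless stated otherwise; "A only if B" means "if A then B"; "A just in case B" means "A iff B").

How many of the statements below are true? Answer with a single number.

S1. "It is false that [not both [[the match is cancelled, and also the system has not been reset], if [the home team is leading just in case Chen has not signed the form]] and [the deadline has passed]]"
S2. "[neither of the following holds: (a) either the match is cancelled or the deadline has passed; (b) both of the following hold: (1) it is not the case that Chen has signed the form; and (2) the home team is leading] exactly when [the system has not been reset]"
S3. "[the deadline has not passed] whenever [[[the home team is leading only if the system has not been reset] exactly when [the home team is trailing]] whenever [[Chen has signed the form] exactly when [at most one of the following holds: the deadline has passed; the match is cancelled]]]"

1

S1: This is not (((V iff not N) -> (D and not Q)) nand P).

not N = not True = False
V iff not N = True iff False = False
not Q = not False = True
D and not Q = True and True = True
(V iff not N) -> (D and not Q) = False -> True = True
((V iff not N) -> (D and not Q)) nand P = True nand True = False
not (((V iff not N) -> (D and not Q)) nand P) = not False = True
Thus S1 is true.

S2: This is ((D or P) nor (not N and V)) iff not Q.

D or P = True or True = True
not N = not True = False
not N and V = False and True = False
(D or P) nor (not N and V) = True nor False = False
not Q = not False = True
((D or P) nor (not N and V)) iff not Q = False iff True = False
Thus S2 is false.

S3: Formalization: ((N iff (P nand D)) -> ((V -> not Q) iff not V)) -> not P

P nand D = True nand True = False
N iff (P nand D) = True iff False = False
not Q = not False = True
V -> not Q = True -> True = True
not V = not True = False
(V -> not Q) iff not V = True iff False = False
(N iff (P nand D)) -> ((V -> not Q) iff not V) = False -> False = True
not P = not True = False
((N iff (P nand D)) -> ((V -> not Q) iff not V)) -> not P = True -> False = False
Hence S3 is false.

1 of the 3 statements is true.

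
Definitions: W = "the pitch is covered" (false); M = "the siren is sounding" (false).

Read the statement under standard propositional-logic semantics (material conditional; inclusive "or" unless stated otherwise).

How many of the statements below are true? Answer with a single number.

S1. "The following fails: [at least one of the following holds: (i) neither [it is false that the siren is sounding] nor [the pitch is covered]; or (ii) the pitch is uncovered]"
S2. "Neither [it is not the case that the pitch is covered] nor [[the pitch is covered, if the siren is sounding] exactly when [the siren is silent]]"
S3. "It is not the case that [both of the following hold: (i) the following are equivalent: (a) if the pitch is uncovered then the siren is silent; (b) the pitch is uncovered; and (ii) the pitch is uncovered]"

0

S1: Parsed as ¬((¬M ↓ W) ∨ ¬W)

¬M = ¬F = T
¬M ↓ W = T ↓ F = F
¬W = ¬F = T
(¬M ↓ W) ∨ ¬W = F ∨ T = T
¬((¬M ↓ W) ∨ ¬W) = ¬T = F
So S1 is false.

S2: Parsed as ¬W ↓ ((M → W) ↔ ¬M)

¬W = ¬F = T
M → W = F → F = T
¬M = ¬F = T
(M → W) ↔ ¬M = T ↔ T = T
¬W ↓ ((M → W) ↔ ¬M) = T ↓ T = F
So S2 is false.

S3: This is ¬(((¬W → ¬M) ↔ ¬W) ∧ ¬W).

¬W = ¬F = T
¬M = ¬F = T
¬W → ¬M = T → T = T
¬W = ¬F = T
(¬W → ¬M) ↔ ¬W = T ↔ T = T
¬W = ¬F = T
((¬W → ¬M) ↔ ¬W) ∧ ¬W = T ∧ T = T
¬(((¬W → ¬M) ↔ ¬W) ∧ ¬W) = ¬T = F
So S3 is false.

Count: 0.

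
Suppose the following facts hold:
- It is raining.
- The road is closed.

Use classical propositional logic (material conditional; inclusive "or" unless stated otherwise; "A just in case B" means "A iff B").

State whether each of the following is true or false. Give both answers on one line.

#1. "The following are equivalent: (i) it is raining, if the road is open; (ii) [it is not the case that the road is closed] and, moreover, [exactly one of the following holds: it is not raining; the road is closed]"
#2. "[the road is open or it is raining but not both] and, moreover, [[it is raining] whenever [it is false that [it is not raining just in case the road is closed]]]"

#1 False / #2 True

Let Q = "the road is closed" (True), P = "it is raining" (True).

#1: Parsed as (not Q -> P) iff (not Q and (not P xor Q))

not Q = not True = False
not Q -> P = False -> True = True
not Q = not True = False
not P = not True = False
not P xor Q = False xor True = True
not Q and (not P xor Q) = False and True = False
(not Q -> P) iff (not Q and (not P xor Q)) = True iff False = False
Thus #1 is false.

#2: Parsed as (not Q xor P) and (not (not P iff Q) -> P)

not Q = not True = False
not Q xor P = False xor True = True
not P = not True = False
not P iff Q = False iff True = False
not (not P iff Q) = not False = True
not (not P iff Q) -> P = True -> True = True
(not Q xor P) and (not (not P iff Q) -> P) = True and True = True
So #2 is true.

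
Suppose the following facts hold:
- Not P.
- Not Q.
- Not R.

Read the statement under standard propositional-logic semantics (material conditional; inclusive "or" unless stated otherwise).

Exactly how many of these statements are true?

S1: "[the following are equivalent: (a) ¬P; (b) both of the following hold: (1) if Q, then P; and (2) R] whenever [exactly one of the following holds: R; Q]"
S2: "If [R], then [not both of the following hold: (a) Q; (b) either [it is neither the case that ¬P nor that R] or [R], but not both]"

S1: Formalization: (R xor Q) -> (~P <-> ((Q -> P) & R))

R xor Q = F xor F = F
~P = ~F = T
Q -> P = F -> F = T
(Q -> P) & R = T & F = F
~P <-> ((Q -> P) & R) = T <-> F = F
(R xor Q) -> (~P <-> ((Q -> P) & R)) = F -> F = T
So S1 is true.

S2: In symbols: R -> (Q nand ((~P nor R) xor R))

~P = ~F = T
~P nor R = T nor F = F
(~P nor R) xor R = F xor F = F
Q nand ((~P nor R) xor R) = F nand F = T
R -> (Q nand ((~P nor R) xor R)) = F -> T = T
Hence S2 is true.

True statements: 2 (S1, S2).

2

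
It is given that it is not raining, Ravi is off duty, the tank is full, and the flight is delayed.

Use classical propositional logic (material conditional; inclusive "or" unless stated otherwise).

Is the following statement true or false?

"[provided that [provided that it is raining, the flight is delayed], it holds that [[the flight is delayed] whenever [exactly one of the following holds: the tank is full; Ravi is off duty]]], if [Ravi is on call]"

Let V = "Ravi is on call" (F), Q = "it is raining" (F), M = "the flight is delayed" (T), S = "the tank is full" (T).
Formalization: V → ((Q → M) → ((S ⊕ ¬V) → M))

Q → M = F → T = T
¬V = ¬F = T
S ⊕ ¬V = T ⊕ T = F
(S ⊕ ¬V) → M = F → T = T
(Q → M) → ((S ⊕ ¬V) → M) = T → T = T
V → ((Q → M) → ((S ⊕ ¬V) → M)) = F → T = T

true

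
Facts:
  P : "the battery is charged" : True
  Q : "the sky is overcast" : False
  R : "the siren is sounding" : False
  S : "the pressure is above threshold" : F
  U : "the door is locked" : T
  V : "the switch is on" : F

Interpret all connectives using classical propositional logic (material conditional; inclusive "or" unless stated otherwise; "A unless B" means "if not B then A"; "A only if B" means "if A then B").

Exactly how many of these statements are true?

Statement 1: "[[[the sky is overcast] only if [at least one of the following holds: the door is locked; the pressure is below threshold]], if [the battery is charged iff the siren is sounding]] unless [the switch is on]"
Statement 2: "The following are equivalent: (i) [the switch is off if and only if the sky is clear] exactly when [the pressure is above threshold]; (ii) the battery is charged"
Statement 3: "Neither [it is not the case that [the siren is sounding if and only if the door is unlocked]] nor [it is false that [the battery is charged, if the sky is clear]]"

2

Statement 1: This is ((P iff R) -> (Q -> (U or not S))) or V.

P iff R = True iff False = False
not S = not False = True
U or not S = True or True = True
Q -> (U or not S) = False -> True = True
(P iff R) -> (Q -> (U or not S)) = False -> True = True
((P iff R) -> (Q -> (U or not S))) or V = True or False = True
Hence Statement 1 is true.

Statement 2: Parsed as ((not V iff not Q) iff S) iff P

not V = not False = True
not Q = not False = True
not V iff not Q = True iff True = True
(not V iff not Q) iff S = True iff False = False
((not V iff not Q) iff S) iff P = False iff True = False
Hence Statement 2 is false.

Statement 3: This is not (R iff not U) nor not (not Q -> P).

not U = not True = False
R iff not U = False iff False = True
not (R iff not U) = not True = False
not Q = not False = True
not Q -> P = True -> True = True
not (not Q -> P) = not True = False
not (R iff not U) nor not (not Q -> P) = False nor False = True
So Statement 3 is true.

Count: 2.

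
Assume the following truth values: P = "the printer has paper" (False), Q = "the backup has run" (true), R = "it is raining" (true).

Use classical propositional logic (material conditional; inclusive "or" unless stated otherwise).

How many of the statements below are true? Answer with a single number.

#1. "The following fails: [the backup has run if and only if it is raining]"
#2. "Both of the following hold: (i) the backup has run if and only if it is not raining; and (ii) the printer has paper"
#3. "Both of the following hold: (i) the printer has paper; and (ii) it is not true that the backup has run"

#1: In symbols: not (Q iff R)

Q iff R = True iff True = True
not (Q iff R) = not True = False
Thus #1 is false.

#2: In symbols: (Q iff not R) and P

not R = not True = False
Q iff not R = True iff False = False
(Q iff not R) and P = False and False = False
So #2 is false.

#3: In symbols: P and not Q

not Q = not True = False
P and not Q = False and False = False
Hence #3 is false.

0 of the 3 statements are true (none).

0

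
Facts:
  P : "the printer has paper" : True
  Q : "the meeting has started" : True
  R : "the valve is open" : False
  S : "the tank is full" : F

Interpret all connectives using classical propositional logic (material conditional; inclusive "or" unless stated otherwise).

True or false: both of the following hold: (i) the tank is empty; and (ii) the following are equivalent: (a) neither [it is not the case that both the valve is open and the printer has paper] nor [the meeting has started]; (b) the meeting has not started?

true

Values: S=False, R=False, P=True, Q=True.
In symbols: not S and (((R nand P) nor Q) iff not Q)

not S = not False = True
R nand P = False nand True = True
(R nand P) nor Q = True nor True = False
not Q = not True = False
((R nand P) nor Q) iff not Q = False iff False = True
not S and (((R nand P) nor Q) iff not Q) = True and True = True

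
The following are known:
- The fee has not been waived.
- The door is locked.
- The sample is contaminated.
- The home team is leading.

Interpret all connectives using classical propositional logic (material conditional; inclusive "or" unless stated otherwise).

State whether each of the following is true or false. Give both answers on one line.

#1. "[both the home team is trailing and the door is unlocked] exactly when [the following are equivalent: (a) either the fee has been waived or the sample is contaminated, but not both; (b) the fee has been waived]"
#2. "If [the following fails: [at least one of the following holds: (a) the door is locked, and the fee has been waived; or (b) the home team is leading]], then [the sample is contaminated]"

Let H = "the home team is leading" (True), W = "the door is locked" (True), Q = "the fee has been waived" (False), S = "the sample is contaminated" (True).

#1: Parsed as (not H and not W) iff ((Q xor S) iff Q)

not H = not True = False
not W = not True = False
not H and not W = False and False = False
Q xor S = False xor True = True
(Q xor S) iff Q = True iff False = False
(not H and not W) iff ((Q xor S) iff Q) = False iff False = True
So #1 is true.

#2: This is not ((W and Q) or H) -> S.

W and Q = True and False = False
(W and Q) or H = False or True = True
not ((W and Q) or H) = not True = False
not ((W and Q) or H) -> S = False -> True = True
So #2 is true.

#1 T / #2 T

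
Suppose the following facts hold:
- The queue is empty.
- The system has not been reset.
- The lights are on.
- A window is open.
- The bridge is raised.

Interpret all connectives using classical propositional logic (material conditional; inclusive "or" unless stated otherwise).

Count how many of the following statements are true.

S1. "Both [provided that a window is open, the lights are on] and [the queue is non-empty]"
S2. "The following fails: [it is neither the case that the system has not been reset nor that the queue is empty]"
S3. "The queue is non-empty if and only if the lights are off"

2

Let S = "a window is open" (T), R = "the lights are on" (T), P = "the queue is empty" (T), Q = "the system has been reset" (F).

S1: This is (S → R) ∧ ¬P.

S → R = T → T = T
¬P = ¬T = F
(S → R) ∧ ¬P = T ∧ F = F
Hence S1 is false.

S2: Formalization: ¬(¬Q ↓ P)

¬Q = ¬F = T
¬Q ↓ P = T ↓ T = F
¬(¬Q ↓ P) = ¬F = T
So S2 is true.

S3: In symbols: ¬P ↔ ¬R

¬P = ¬T = F
¬R = ¬T = F
¬P ↔ ¬R = F ↔ F = T
Thus S3 is true.

True statements: 2 (S2, S3).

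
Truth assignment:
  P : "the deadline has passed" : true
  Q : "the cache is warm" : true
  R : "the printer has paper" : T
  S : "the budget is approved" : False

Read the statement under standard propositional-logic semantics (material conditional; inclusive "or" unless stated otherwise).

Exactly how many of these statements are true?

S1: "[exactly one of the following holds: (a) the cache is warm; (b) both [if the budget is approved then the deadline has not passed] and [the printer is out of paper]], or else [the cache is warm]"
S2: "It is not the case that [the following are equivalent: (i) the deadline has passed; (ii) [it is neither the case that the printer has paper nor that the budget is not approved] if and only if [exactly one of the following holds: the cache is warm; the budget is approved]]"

S1: Parsed as (Q ⊕ ((S → ¬P) ∧ ¬R)) ∨ Q

¬P = ¬T = F
S → ¬P = F → F = T
¬R = ¬T = F
(S → ¬P) ∧ ¬R = T ∧ F = F
Q ⊕ ((S → ¬P) ∧ ¬R) = T ⊕ F = T
(Q ⊕ ((S → ¬P) ∧ ¬R)) ∨ Q = T ∨ T = T
So S1 is true.

S2: In symbols: ¬(P ↔ ((R ↓ ¬S) ↔ (Q ⊕ S)))

¬S = ¬F = T
R ↓ ¬S = T ↓ T = F
Q ⊕ S = T ⊕ F = T
(R ↓ ¬S) ↔ (Q ⊕ S) = F ↔ T = F
P ↔ ((R ↓ ¬S) ↔ (Q ⊕ S)) = T ↔ F = F
¬(P ↔ ((R ↓ ¬S) ↔ (Q ⊕ S))) = ¬F = T
So S2 is true.

2 of the 2 statements are true (S1, S2).

2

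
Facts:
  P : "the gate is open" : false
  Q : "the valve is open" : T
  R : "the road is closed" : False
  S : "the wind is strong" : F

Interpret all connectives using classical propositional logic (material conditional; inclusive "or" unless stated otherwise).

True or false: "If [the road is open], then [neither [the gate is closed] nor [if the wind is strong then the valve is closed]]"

The statement is false.

Values: R=False, P=False, S=False, Q=True.
This is not R -> (not P nor (S -> not Q)).

not R = not False = True
not P = not False = True
not Q = not True = False
S -> not Q = False -> False = True
not P nor (S -> not Q) = True nor True = False
not R -> (not P nor (S -> not Q)) = True -> False = False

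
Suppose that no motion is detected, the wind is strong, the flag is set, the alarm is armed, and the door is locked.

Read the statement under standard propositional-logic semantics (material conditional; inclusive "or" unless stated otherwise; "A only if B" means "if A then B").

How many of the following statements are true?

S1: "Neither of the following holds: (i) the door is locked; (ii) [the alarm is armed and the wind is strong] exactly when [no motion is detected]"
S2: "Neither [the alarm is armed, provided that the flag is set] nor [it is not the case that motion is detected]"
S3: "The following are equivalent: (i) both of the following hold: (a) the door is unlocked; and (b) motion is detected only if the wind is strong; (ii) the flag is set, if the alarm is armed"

Let M = "the door is locked" (T), N = "the alarm is armed" (T), K = "the wind is strong" (T), H = "motion is detected" (F), L = "the flag is set" (T).

S1: Parsed as M nor ((N & K) <-> ~H)

N & K = T & T = T
~H = ~F = T
(N & K) <-> ~H = T <-> T = T
M nor ((N & K) <-> ~H) = T nor T = F
Hence S1 is false.

S2: This is (L -> N) nor ~H.

L -> N = T -> T = T
~H = ~F = T
(L -> N) nor ~H = T nor T = F
So S2 is false.

S3: In symbols: (~M & (H -> K)) <-> (N -> L)

~M = ~T = F
H -> K = F -> T = T
~M & (H -> K) = F & T = F
N -> L = T -> T = T
(~M & (H -> K)) <-> (N -> L) = F <-> T = F
So S3 is false.

Count: 0.

0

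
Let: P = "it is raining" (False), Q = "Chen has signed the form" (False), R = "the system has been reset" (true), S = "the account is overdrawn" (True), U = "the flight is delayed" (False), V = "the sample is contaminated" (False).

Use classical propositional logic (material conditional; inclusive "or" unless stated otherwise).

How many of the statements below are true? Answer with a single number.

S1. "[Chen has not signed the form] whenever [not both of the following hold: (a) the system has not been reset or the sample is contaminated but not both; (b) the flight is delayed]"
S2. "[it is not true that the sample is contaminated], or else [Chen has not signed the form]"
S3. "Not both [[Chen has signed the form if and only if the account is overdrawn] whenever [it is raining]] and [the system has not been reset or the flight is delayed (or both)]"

3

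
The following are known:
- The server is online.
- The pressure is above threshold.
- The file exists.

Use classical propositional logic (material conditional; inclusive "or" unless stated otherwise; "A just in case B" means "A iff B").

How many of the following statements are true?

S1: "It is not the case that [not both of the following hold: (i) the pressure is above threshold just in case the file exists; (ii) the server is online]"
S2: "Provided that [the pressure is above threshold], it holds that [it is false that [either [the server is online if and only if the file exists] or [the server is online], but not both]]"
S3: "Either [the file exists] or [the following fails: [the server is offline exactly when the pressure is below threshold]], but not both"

Let Q = "the pressure is above threshold" (T), R = "the file exists" (T), P = "the server is online" (T).

S1: Formalization: ~((Q <-> R) nand P)

Q <-> R = T <-> T = T
(Q <-> R) nand P = T nand T = F
~((Q <-> R) nand P) = ~F = T
Thus S1 is true.

S2: Formalization: Q -> ~((P <-> R) xor P)

P <-> R = T <-> T = T
(P <-> R) xor P = T xor T = F
~((P <-> R) xor P) = ~F = T
Q -> ~((P <-> R) xor P) = T -> T = T
Hence S2 is true.

S3: Parsed as R xor ~(~P <-> ~Q)

~P = ~T = F
~Q = ~T = F
~P <-> ~Q = F <-> F = T
~(~P <-> ~Q) = ~T = F
R xor ~(~P <-> ~Q) = T xor F = T
Thus S3 is true.

True statements: 3.

3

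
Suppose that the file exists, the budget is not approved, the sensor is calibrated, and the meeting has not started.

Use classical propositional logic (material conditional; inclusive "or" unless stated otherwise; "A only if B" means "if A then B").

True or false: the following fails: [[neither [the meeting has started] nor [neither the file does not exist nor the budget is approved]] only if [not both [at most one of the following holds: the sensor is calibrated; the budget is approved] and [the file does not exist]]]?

false

Let S = "the meeting has started" (F), P = "the file exists" (T), Q = "the budget is approved" (F), R = "the sensor is calibrated" (T).
This is ~((S nor (~P nor Q)) -> ((R nand Q) nand ~P)).

~P = ~T = F
~P nor Q = F nor F = T
S nor (~P nor Q) = F nor T = F
R nand Q = T nand F = T
~P = ~T = F
(R nand Q) nand ~P = T nand F = T
(S nor (~P nor Q)) -> ((R nand Q) nand ~P) = F -> T = T
~((S nor (~P nor Q)) -> ((R nand Q) nand ~P)) = ~T = F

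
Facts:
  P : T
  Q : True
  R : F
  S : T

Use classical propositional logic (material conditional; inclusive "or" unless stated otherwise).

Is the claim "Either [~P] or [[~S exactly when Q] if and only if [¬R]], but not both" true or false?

false

In symbols: ~P xor ((~S <-> Q) <-> ~R)

~P = ~T = F
~S = ~T = F
~S <-> Q = F <-> T = F
~R = ~F = T
(~S <-> Q) <-> ~R = F <-> T = F
~P xor ((~S <-> Q) <-> ~R) = F xor F = F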